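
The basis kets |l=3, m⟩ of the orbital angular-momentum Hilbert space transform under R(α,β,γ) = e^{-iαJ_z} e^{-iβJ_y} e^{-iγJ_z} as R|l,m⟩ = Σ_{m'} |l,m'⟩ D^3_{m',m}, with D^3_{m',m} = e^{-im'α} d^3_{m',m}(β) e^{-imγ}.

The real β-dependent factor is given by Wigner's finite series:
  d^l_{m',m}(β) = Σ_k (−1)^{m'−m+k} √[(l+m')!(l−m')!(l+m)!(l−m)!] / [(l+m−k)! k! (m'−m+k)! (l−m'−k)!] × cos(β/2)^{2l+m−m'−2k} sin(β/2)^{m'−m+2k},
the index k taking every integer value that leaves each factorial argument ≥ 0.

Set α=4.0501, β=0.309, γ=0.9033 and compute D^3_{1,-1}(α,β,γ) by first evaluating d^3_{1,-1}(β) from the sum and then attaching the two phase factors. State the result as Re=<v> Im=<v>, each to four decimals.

Split into d^3_{1,-1}(β=0.309) × two z-phases.
With c≡cos(β/2)=0.988089 and s≡sin(β/2)=0.153886, N=[24·2·2·24]^{1/2}=48.000000
k∈{0,1,2} keeps every argument non-negative
  k=0: (−1)^2·48.0000/(8)·0.9881^4·0.1539^2 = +0.135436
  k=1: (−1)^3·48.0000/(6)·0.9881^2·0.1539^4 = -0.004380
  k=2: (−1)^4·48.0000/(48)·0.9881^0·0.1539^6 = +0.000013
d^3_{1,-1}(0.309) = +0.135436 -0.004380 +0.000013 = +0.131069
D = (-0.614924+0.788587i)·(+0.131069)·(+0.619022+0.785374i) = -0.131067+0.000683i

Re=-0.1311 Im=0.0007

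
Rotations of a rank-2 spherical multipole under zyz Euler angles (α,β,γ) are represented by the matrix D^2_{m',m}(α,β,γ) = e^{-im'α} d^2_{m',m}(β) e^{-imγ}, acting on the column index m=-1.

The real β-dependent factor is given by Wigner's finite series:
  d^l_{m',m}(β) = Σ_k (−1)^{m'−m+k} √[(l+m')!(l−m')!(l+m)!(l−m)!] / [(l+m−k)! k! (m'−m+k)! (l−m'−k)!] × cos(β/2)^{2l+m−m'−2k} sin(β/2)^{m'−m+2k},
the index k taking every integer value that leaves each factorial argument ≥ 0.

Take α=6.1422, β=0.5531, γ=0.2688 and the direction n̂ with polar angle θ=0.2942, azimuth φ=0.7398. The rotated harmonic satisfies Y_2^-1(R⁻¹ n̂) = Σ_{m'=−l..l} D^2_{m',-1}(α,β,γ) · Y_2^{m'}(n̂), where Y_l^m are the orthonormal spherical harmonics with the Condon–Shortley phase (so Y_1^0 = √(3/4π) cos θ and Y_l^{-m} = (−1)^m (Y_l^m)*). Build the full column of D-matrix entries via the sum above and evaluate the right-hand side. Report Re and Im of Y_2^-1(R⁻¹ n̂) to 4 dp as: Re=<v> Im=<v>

Re=-0.1928 Im=-0.2164

Need the full column D^2_{m',-1} for m'=−2..2 at α=6.1422, β=0.5531, γ=0.2688.
cos(β/2)=0.962003, sin(β/2)=0.273038
d^2_{-2,-1}: single k=1 term ⇒ +0.486164;  D = +0.486122-0.006403i
d^2_{-1,-1}: k∈[0..1] ⇒ +0.856458 -0.206977 = +0.649481;  D = +0.644183+0.082787i
d^2_{0,-1}: k∈[0..1] ⇒ -0.595427 +0.047965 = -0.547462;  D = -0.527803-0.145392i
d^2_{1,-1}: k∈[0..1] ⇒ +0.206977 -0.005558 = +0.201419;  D = +0.184743+0.080248i
d^2_{2,-1}: single k=0 term ⇒ -0.039163;  D = -0.033372-0.020496i
Y_2^{m'}(θ=0.2942,φ=0.7398) and Σ D·Y over m':
  (+0.4861-0.0064i)·(+0.0030-0.0323i)  (+0.6442+0.0828i)·(+0.1584-0.1445i)  (-0.5278-0.1454i)·(+0.5512+0.0000i)  (+0.1847+0.0802i)·(-0.1584-0.1445i)  (-0.0334-0.0205i)·(+0.0030+0.0323i)
Y_2^-1(R⁻¹ n̂) = -0.192826-0.216430i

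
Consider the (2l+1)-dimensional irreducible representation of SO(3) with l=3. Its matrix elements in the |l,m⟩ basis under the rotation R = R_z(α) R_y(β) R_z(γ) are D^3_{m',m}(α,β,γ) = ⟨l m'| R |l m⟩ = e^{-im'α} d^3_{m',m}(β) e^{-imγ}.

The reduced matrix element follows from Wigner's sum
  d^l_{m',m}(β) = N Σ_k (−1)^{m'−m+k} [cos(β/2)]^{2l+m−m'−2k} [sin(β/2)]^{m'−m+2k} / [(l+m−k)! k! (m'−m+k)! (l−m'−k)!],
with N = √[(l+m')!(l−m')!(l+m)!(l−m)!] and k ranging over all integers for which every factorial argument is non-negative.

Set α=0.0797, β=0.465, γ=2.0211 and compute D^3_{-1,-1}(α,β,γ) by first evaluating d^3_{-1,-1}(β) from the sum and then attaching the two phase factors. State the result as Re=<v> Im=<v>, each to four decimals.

D^3_{-1,-1}(0.0797,0.465,2.0211) = e^{-i·-1·0.0797}·d^3_{-1,-1}(0.465)·e^{-i·-1·2.0211}. Compute d first:
With c≡cos(β/2)=0.973093 and s≡sin(β/2)=0.230411, N=[2·24·2·24]^{1/2}=48.000000
The bounds max(0,m−m')=0 and min(l+m,l−m')=2 give 3 terms
  k=0: (−1)^0·48.0000/(48)·0.9731^6·0.2304^0 = +0.849038
  k=1: (−1)^1·48.0000/(6)·0.9731^4·0.2304^2 = -0.380815
  k=2: (−1)^2·48.0000/(8)·0.9731^2·0.2304^4 = +0.016013
d^3_{-1,-1}(0.465) = +0.849038 -0.380815 +0.016013 = +0.484236
Attach z-rotation phases: D = e^{-i(-1)(0.0797)}·(+0.484236)·e^{-i(-1)(2.0211)} = -0.244799+0.417801i

Re=-0.2448 Im=0.4178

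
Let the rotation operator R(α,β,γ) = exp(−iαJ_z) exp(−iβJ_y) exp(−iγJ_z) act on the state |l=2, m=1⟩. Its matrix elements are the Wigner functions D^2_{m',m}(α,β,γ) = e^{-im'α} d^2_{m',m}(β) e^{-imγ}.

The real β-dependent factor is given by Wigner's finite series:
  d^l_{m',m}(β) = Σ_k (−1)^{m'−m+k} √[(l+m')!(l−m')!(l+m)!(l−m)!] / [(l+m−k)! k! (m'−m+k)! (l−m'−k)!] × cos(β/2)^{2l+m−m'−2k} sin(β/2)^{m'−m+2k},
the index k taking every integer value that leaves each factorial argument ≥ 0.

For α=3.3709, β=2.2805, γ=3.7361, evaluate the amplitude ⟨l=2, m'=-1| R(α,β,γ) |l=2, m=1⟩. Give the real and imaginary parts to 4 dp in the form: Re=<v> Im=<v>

Re=-0.2339 Im=0.0894

First d^2_{-1,1}(β=2.2805), then the phase factors e^{-i(-1)α} and e^{-i(1)γ}:
Half-angle: c=0.417367, s=0.908738. N=√(1·6·6·1)=6.000000
The bounds max(0,m−m')=2 and min(l+m,l−m')=3 give 2 terms
  k=2: (−1)^0·6.0000/(2)·0.4174^2·0.9087^2 = +0.431554
  k=3: (−1)^1·6.0000/(6)·0.4174^0·0.9087^4 = -0.681953
d^2_{-1,1}(2.2805) = +0.431554 -0.681953 = -0.250399
D = (-0.973824-0.227303i)·(-0.250399)·(-0.828425+0.560101i) = -0.233886+0.089426i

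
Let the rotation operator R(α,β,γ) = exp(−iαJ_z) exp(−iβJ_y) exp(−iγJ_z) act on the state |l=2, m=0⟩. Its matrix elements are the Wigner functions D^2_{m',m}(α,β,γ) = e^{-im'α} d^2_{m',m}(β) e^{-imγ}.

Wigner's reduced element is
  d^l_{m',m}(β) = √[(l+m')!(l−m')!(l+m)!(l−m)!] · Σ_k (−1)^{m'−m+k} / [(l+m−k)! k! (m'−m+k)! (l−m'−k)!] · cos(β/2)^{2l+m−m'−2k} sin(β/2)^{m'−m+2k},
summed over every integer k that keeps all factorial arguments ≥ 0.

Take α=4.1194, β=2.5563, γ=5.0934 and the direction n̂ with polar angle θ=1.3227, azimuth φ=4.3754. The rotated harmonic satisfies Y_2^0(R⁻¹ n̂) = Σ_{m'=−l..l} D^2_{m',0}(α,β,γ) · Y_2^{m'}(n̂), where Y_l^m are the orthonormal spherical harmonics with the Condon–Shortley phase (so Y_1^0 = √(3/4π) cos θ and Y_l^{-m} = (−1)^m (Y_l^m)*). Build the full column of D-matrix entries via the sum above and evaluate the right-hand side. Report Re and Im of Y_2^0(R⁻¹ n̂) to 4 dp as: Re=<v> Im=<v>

Need the full column D^2_{m',0} for m'=−2..2 at α=4.1194, β=2.5563, γ=5.0934.
cos(β/2)=0.288487, sin(β/2)=0.957484
d^2_{-2,0}: single k=2 term ⇒ +0.186892;  D = -0.070158+0.173224i
d^2_{-1,0}: k∈[1..2] ⇒ +0.056310 -0.620292 = -0.563982;  D = +0.315177+0.467696i
d^2_{0,0}: k∈[0..2] ⇒ +0.006926 -0.305194 +0.840477 = +0.542210;  D = +0.542210+0.000000i
d^2_{1,0}: k∈[0..1] ⇒ -0.056310 +0.620292 = +0.563982;  D = -0.315177+0.467696i
d^2_{2,0}: single k=0 term ⇒ +0.186892;  D = -0.070158-0.173224i
Y_2^{m'}(θ=1.3227,φ=4.3754) and Σ D·Y over m':
  (-0.0702+0.1732i)·(-0.2836-0.2265i)  (+0.3152+0.4677i)·(-0.0608+0.1736i)  (+0.5422+0.0000i)·(-0.2583+0.0000i)  (-0.3152+0.4677i)·(+0.0608+0.1736i)  (-0.0702-0.1732i)·(-0.2836+0.2265i)
Y_2^0(R⁻¹ n̂) = -0.222465+0.000000i

Re=-0.2225 Im=0.0000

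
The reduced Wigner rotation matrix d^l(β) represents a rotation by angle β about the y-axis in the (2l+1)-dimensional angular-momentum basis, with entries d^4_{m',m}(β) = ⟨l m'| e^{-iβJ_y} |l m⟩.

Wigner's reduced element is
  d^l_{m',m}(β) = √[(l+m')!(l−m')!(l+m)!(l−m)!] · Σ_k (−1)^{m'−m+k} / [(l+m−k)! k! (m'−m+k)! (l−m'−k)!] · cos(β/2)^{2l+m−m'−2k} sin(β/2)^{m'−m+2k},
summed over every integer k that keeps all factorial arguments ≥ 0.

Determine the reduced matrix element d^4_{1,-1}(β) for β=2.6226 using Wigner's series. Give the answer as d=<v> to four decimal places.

d^4_{1,-1}(β=2.6226) via Wigner's sum:
Half-angle: c=0.256594, s=0.966519. N=√(120·6·6·120)=720.000000
k: max(0,(-1)−(1))=0 … min(4+(-1),4−(1))=3
  k=0: (−1)^2·720.0000/(72)·0.2566^6·0.9665^2 = +0.002666
  k=1: (−1)^3·720.0000/(24)·0.2566^4·0.9665^4 = -0.113487
  k=2: (−1)^4·720.0000/(48)·0.2566^2·0.9665^6 = +0.805094
  k=3: (−1)^5·720.0000/(720)·0.2566^0·0.9665^8 = -0.761525
d^4_{1,-1}(2.6226) = +0.002666 -0.113487 +0.805094 -0.761525 = -0.067252

d=-0.0673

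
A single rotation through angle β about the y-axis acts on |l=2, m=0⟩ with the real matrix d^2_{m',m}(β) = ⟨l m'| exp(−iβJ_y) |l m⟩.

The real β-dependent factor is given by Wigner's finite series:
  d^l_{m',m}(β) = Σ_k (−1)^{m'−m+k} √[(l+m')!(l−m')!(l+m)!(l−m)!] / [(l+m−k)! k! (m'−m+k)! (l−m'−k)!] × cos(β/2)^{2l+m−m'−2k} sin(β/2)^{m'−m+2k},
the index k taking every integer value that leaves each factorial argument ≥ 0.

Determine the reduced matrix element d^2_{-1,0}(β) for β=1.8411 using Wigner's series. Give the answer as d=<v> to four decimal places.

d=-0.3152

d^2_{-1,0}(β=1.8411) via Wigner's sum:
Half-angle: c=0.605382, s=0.795935. N=√(1·6·2·2)=4.898979
k: max(0,(0)−(-1))=1 … min(2+(0),2−(-1))=2
  k=1: (−1)^0·4.8990/(2)·0.6054^3·0.7959^1 = +0.432556
  k=2: (−1)^1·4.8990/(2)·0.6054^1·0.7959^3 = -0.747718
d^2_{-1,0}(1.8411) = +0.432556 -0.747718 = -0.315162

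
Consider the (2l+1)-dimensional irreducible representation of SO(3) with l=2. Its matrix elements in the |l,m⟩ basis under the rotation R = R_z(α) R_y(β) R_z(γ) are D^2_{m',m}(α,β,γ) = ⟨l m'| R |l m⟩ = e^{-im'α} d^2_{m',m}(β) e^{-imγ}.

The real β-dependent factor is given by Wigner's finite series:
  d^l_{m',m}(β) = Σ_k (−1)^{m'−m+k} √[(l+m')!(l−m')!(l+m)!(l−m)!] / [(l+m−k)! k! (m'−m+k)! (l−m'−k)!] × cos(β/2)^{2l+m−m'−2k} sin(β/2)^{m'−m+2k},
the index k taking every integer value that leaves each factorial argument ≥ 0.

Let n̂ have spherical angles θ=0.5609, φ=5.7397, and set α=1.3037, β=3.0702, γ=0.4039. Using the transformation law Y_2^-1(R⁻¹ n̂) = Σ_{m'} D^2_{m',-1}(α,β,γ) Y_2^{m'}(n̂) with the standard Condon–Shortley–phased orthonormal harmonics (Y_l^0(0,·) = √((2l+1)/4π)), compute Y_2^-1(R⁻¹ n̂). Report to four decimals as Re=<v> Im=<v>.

Need the full column D^2_{m',-1} for m'=−2..2 at α=1.3037, β=3.0702, γ=0.4039.
cos(β/2)=0.035689, sin(β/2)=0.999363
d^2_{-2,-1}: single k=1 term ⇒ +0.000091;  D = -0.000090+0.000012i
d^2_{-1,-1}: k∈[0..1] ⇒ +0.000002 -0.003816 = -0.003815;  D = +0.000520-0.003779i
d^2_{0,-1}: k∈[0..1] ⇒ -0.000111 +0.087252 = +0.087141;  D = +0.080129+0.034247i
d^2_{1,-1}: k∈[0..1] ⇒ +0.003816 -0.997454 = -0.993638;  D = -0.617811+0.778220i
d^2_{2,-1}: single k=0 term ⇒ -0.071241;  D = +0.042127+0.057451i
Y_2^{m'}(θ=0.5609,φ=5.7397) and Σ D·Y over m':
  (-0.0001+0.0000i)·(+0.0508+0.0968i)  (+0.0005-0.0038i)·(+0.2978+0.1800i)  (+0.0801+0.0342i)·(+0.3630+0.0000i)  (-0.6178+0.7782i)·(-0.2978+0.1800i)  (+0.0421+0.0575i)·(+0.0508-0.0968i)
Y_2^-1(R⁻¹ n̂) = +0.081591-0.332729i

Re=0.0816 Im=-0.3327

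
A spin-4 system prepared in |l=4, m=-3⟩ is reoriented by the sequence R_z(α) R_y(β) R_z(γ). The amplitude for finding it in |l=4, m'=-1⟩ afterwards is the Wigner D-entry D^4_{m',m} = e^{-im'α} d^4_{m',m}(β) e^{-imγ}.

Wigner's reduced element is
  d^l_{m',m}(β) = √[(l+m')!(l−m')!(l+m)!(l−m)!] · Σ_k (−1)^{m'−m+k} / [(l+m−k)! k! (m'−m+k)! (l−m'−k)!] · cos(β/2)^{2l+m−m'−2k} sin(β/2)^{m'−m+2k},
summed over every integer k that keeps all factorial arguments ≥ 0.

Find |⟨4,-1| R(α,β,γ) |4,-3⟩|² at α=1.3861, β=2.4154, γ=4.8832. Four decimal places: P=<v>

P=0.0216

Split into d^4_{-1,-3}(β=2.4154) × two z-phases.
With c≡cos(β/2)=0.355170 and s≡sin(β/2)=0.934802, N=[6·120·1·5040]^{1/2}=1904.940944
k∈{0,1} keeps every argument non-negative
  k=0: (−1)^2·1904.9409/(240)·0.3552^6·0.9348^2 = +0.013923
  k=1: (−1)^3·1904.9409/(144)·0.3552^4·0.9348^4 = -0.160747
d^4_{-1,-3}(2.4154) = +0.013923 -0.160747 = -0.146824
|D^4_{-1,-3}|² = |d^4_{-1,-3}(β)|² = (-0.146824)² = 0.021557 (the z-rotation phases have unit modulus)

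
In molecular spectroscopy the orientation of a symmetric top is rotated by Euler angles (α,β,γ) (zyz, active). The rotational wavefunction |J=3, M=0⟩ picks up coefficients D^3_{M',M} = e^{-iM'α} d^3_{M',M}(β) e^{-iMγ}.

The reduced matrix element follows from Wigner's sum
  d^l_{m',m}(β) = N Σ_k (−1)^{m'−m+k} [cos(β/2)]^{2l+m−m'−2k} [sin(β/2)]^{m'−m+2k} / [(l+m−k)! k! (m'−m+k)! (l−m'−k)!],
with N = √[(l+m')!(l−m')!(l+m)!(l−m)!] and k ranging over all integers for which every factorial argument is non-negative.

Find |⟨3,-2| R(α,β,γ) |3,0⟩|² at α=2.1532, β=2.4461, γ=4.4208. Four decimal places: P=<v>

P=0.1863

First d^3_{-2,0}(β=2.4461), then the phase factors e^{-i(-2)α} and e^{-i(0)γ}:
c=cos(2.4461/2)=0.340780, s=sin(2.4461/2)=0.940143; N=√[1·120·6·6]=65.726707
k∈{2,3} keeps every argument non-negative
  k=2: (−1)^0·65.7267/(12)·0.3408^4·0.9401^2 = +0.065290
  k=3: (−1)^1·65.7267/(12)·0.3408^2·0.9401^4 = -0.496918
d^3_{-2,0}(2.4461) = +0.065290 -0.496918 = -0.431628
|D^3_{-2,0}|² = |d^3_{-2,0}(β)|² = (-0.431628)² = 0.186303 (the z-rotation phases have unit modulus)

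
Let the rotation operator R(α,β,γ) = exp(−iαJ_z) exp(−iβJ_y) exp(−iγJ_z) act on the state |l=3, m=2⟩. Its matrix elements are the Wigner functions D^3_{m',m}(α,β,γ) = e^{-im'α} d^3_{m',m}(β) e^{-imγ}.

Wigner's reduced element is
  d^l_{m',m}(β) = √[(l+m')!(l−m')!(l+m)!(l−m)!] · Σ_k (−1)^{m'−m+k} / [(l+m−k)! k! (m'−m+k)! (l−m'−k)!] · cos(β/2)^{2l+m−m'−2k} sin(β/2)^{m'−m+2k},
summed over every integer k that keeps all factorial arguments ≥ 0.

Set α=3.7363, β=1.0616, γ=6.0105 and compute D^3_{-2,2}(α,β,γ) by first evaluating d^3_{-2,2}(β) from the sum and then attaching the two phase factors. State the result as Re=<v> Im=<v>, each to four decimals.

Re=-0.0371 Im=0.2243

D^3_{-2,2}(3.7363,1.0616,6.0105) = e^{-i·-2·3.7363}·d^3_{-2,2}(1.0616)·e^{-i·2·6.0105}. Compute d first:
Half-angle: c=0.862402, s=0.506223. N=√(1·120·120·1)=120.000000
Admissible k: 4..5 (factorial args all ≥0)
  k=4: (−1)^0·120.0000/(24)·0.8624^2·0.5062^4 = +0.244207
  k=5: (−1)^1·120.0000/(120)·0.8624^0·0.5062^6 = -0.016829
d^3_{-2,2}(1.0616) = +0.244207 -0.016829 = +0.227379
D = (+0.372203+0.928151i)·(+0.227379)·(+0.854935+0.518735i) = -0.037121+0.224328i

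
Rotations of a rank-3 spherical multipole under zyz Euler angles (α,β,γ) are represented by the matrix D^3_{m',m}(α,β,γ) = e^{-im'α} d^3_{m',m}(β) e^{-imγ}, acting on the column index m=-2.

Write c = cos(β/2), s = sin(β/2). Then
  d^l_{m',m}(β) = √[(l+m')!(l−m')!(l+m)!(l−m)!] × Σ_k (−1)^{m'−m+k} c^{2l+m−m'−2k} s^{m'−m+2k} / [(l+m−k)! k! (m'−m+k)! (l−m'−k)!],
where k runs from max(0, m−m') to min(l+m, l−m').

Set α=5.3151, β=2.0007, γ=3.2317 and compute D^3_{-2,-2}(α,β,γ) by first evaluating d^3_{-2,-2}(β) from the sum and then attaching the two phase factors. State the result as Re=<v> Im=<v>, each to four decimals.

Split into d^3_{-2,-2}(β=2.0007) × two z-phases.
Half-angle: c=0.540008, s=0.841660. N=√(1·120·1·120)=120.000000
The bounds max(0,m−m')=0 and min(l+m,l−m')=1 give 2 terms
  k=0: (−1)^0·120.0000/(120)·0.5400^6·0.8417^0 = +0.024797
  k=1: (−1)^1·120.0000/(24)·0.5400^4·0.8417^2 = -0.301192
d^3_{-2,-2}(2.0007) = +0.024797 -0.301192 = -0.276395
D = (-0.357299-0.933990i)·(-0.276395)·(+0.983805+0.179241i) = +0.050885+0.271670i

Re=0.0509 Im=0.2717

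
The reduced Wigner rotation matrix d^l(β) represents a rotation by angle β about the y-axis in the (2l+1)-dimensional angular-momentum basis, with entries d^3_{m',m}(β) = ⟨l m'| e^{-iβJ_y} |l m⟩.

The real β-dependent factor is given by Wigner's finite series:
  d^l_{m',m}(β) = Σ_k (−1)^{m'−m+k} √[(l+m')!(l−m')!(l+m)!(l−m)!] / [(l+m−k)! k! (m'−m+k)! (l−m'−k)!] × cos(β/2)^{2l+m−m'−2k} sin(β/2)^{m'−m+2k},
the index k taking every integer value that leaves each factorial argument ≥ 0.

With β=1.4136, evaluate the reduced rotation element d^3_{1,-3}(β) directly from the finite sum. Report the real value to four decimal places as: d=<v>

d^3_{1,-3}(β=1.4136) via Wigner's sum:
c=cos(1.4136/2)=0.760444, s=sin(1.4136/2)=0.649404; N=√[24·2·1·720]=185.903201
k: max(0,(-3)−(1))=0 … min(3+(-3),3−(1))=0
  k=0: (−1)^4·185.9032/(48)·0.7604^2·0.6494^4 = +0.398326
d^3_{1,-3}(1.4136) = +0.398326

d=0.3983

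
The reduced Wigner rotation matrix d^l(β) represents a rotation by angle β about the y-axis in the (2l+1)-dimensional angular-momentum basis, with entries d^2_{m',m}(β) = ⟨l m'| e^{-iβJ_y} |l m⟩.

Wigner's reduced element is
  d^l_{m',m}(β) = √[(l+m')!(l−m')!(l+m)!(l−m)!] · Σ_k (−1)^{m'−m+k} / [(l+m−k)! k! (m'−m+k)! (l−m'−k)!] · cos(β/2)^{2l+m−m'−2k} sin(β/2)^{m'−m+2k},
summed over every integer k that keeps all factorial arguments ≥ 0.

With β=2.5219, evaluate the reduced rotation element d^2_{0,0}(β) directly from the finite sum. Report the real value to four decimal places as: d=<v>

d=0.4940

d^2_{0,0}(β=2.5219) via Wigner's sum:
With c≡cos(β/2)=0.304912 and s≡sin(β/2)=0.952380, N=[2·2·2·2]^{1/2}=4.000000
The bounds max(0,m−m')=0 and min(l+m,l−m')=2 give 3 terms
  k=0: (−1)^0·4.0000/(4)·0.3049^4·0.9524^0 = +0.008644
  k=1: (−1)^1·4.0000/(1)·0.3049^2·0.9524^2 = -0.337311
  k=2: (−1)^2·4.0000/(4)·0.3049^0·0.9524^4 = +0.822701
d^2_{0,0}(2.5219) = +0.008644 -0.337311 +0.822701 = +0.494033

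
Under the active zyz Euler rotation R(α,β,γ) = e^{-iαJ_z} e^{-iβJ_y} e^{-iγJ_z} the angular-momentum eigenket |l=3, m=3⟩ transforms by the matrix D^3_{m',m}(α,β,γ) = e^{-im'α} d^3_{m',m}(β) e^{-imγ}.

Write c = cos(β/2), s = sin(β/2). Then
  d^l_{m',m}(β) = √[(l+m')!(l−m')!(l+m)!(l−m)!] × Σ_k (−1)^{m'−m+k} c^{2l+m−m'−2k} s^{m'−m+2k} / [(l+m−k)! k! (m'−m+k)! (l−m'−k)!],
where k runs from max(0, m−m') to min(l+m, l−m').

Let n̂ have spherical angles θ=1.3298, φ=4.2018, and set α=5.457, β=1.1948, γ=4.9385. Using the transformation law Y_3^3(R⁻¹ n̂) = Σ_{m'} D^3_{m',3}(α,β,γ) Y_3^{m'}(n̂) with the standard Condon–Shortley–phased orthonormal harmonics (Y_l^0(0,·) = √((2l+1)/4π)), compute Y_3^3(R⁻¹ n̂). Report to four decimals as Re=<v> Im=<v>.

Re=-0.1703 Im=0.2890

Need the full column D^3_{m',3} for m'=−3..3 at α=5.457, β=1.1948, γ=4.9385.
cos(β/2)=0.826801, sin(β/2)=0.562495
d^3_{-3,3}: single k=6 term ⇒ +0.031675;  D = +0.000484+0.031671i
d^3_{-2,3}: single k=5 term ⇒ +0.114043;  D = -0.082670+0.078559i
d^3_{-1,3}: single k=4 term ⇒ +0.265046;  D = -0.264464-0.017554i
d^3_{0,3}: single k=3 term ⇒ +0.449856;  D = -0.282283-0.350266i
d^3_{1,3}: single k=2 term ⇒ +0.572646;  D = +0.084359-0.566398i
d^3_{2,3}: single k=1 term ⇒ +0.532352;  D = +0.440341-0.299163i
d^3_{3,3}: single k=0 term ⇒ +0.319452;  D = +0.311081+0.072649i
Y_3^{m'}(θ=1.3298,φ=4.2018) and Σ D·Y over m':
  (+0.0005+0.0317i)·(+0.3818-0.0149i)  (-0.0827+0.0786i)·(-0.1202-0.1961i)  (-0.2645-0.0176i)·(+0.1097-0.1958i)  (-0.2823-0.3503i)·(-0.2418+0.0000i)  (+0.0844-0.5664i)·(-0.1097-0.1958i)  (+0.4403-0.2992i)·(-0.1202+0.1961i)  (+0.3111+0.0726i)·(-0.3818-0.0149i)
Y_3^3(R⁻¹ n̂) = -0.170267+0.288979i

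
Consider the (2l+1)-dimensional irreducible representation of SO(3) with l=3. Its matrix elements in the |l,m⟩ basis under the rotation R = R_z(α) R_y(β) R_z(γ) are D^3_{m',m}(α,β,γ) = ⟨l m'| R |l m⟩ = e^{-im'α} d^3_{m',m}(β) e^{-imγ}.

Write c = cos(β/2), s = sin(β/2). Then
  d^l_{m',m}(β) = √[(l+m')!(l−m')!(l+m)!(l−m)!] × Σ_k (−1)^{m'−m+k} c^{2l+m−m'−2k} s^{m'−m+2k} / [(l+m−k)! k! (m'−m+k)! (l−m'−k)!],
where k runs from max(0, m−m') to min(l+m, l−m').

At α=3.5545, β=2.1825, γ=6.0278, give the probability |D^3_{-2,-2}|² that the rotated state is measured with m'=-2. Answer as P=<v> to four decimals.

Split into d^3_{-2,-2}(β=2.1825) × two z-phases.
With c≡cos(β/2)=0.461377 and s≡sin(β/2)=0.887204, N=[1·120·1·120]^{1/2}=120.000000
Admissible k: 0..1 (factorial args all ≥0)
  k=0: (−1)^0·120.0000/(120)·0.4614^6·0.8872^0 = +0.009646
  k=1: (−1)^1·120.0000/(24)·0.4614^4·0.8872^2 = -0.178336
d^3_{-2,-2}(2.1825) = +0.009646 -0.178336 = -0.168691
|D^3_{-2,-2}|² = |d^3_{-2,-2}(β)|² = (-0.168691)² = 0.028457 (the z-rotation phases have unit modulus)

P=0.0285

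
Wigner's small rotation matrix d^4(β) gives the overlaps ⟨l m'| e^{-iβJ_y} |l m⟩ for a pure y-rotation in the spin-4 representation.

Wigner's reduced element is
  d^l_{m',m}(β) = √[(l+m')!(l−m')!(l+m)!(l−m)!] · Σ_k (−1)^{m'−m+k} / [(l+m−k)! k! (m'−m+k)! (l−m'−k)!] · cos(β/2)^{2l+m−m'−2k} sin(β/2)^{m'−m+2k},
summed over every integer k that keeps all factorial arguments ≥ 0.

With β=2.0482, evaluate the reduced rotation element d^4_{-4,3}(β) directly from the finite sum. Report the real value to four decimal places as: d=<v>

d^4_{-4,3}(β=2.0482) via Wigner's sum:
With c≡cos(β/2)=0.519868 and s≡sin(β/2)=0.854247, N=[1·40320·5040·1]^{1/2}=14255.272709
Admissible k: 7..7 (factorial args all ≥0)
  k=7: (−1)^0·14255.2727/(5040)·0.5199^1·0.8542^7 = +0.488114
d^4_{-4,3}(2.0482) = +0.488114

d=0.4881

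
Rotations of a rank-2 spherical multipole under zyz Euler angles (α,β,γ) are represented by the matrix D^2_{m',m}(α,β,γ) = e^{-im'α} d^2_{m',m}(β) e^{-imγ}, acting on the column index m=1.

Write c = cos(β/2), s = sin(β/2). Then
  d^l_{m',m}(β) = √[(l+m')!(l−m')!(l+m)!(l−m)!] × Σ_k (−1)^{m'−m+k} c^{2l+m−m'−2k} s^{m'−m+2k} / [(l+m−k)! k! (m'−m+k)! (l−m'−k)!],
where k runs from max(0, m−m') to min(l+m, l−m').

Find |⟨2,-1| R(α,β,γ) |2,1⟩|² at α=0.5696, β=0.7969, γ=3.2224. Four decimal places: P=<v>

P=0.1303

First d^2_{-1,1}(β=0.7969), then the phase factors e^{-i(-1)α} and e^{-i(1)γ}:
Half-angle: c=0.921663, s=0.387990. N=√(1·6·6·1)=6.000000
The bounds max(0,m−m')=2 and min(l+m,l−m')=3 give 2 terms
  k=2: (−1)^0·6.0000/(2)·0.9217^2·0.3880^2 = +0.383626
  k=3: (−1)^1·6.0000/(6)·0.9217^0·0.3880^4 = -0.022661
d^2_{-1,1}(0.7969) = +0.383626 -0.022661 = +0.360964
|D^2_{-1,1}|² = |d^2_{-1,1}(β)|² = (+0.360964)² = 0.130295 (the z-rotation phases have unit modulus)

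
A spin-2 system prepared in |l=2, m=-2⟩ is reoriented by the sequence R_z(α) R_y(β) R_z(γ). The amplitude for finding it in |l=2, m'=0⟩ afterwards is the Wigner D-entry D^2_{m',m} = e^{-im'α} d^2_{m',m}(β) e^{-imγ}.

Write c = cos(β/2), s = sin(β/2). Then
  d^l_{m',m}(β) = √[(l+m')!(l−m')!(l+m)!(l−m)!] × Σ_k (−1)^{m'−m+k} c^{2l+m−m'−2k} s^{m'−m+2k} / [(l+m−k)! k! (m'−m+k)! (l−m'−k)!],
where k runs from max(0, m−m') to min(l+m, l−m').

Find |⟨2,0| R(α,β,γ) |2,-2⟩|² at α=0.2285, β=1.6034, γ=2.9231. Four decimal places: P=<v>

P=0.3742

Split into d^2_{0,-2}(β=1.6034) × two z-phases.
With c≡cos(β/2)=0.695486 and s≡sin(β/2)=0.718539, N=[2·2·1·24]^{1/2}=9.797959
Admissible k: 0..0 (factorial args all ≥0)
  k=0: (−1)^2·9.7980/(4)·0.6955^2·0.7185^2 = +0.611722
d^2_{0,-2}(1.6034) = +0.611722
|D^2_{0,-2}|² = |d^2_{0,-2}(β)|² = (+0.611722)² = 0.374203 (the z-rotation phases have unit modulus)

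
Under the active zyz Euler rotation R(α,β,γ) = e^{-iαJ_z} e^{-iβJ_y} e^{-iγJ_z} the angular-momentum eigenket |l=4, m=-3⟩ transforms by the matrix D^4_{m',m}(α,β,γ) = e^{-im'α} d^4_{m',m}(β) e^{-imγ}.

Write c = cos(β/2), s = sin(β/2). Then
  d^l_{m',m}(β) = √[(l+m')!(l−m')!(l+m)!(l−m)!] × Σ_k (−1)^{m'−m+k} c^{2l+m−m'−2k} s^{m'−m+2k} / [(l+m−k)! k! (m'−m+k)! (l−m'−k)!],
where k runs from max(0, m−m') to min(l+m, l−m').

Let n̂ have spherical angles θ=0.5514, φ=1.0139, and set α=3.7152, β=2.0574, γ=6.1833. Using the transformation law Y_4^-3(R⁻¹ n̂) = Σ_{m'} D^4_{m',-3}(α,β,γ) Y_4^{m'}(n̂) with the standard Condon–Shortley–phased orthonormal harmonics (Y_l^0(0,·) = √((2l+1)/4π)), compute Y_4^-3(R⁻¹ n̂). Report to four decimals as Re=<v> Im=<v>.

Re=0.0152 Im=-0.1952

Need the full column D^4_{m',-3} for m'=−4..4 at α=3.7152, β=2.0574, γ=6.1833.
cos(β/2)=0.515933, sin(β/2)=0.856629
d^4_{-4,-3}: single k=1 term ⇒ +0.023577;  D = -0.009699+0.021490i
d^4_{-3,-3}: k∈[0..1] ⇒ +0.005020 -0.096882 = -0.091861;  D = +0.013694+0.090835i
d^4_{-2,-3}: k∈[0..1] ⇒ -0.031190 +0.257947 = +0.226757;  D = +0.150071+0.169992i
d^4_{-1,-3}: k∈[0..1] ⇒ +0.109854 -0.504735 = -0.394881;  D = +0.380155+0.106830i
d^4_{0,-3}: k∈[0..1] ⇒ -0.271900 +0.749562 = +0.477662;  D = +0.456377-0.141002i
d^4_{1,-3}: k∈[0..1] ⇒ +0.504735 -0.834859 = -0.330125;  D = +0.212049-0.253017i
d^4_{2,-3}: k∈[0..1] ⇒ -0.711097 +0.653441 = -0.057656;  D = -0.007127+0.057213i
d^4_{3,-3}: k∈[0..1] ⇒ +0.736277 -0.289963 = +0.446314;  D = +0.194003+0.401944i
d^4_{4,-3}: single k=0 term ⇒ -0.493955;  D = +0.421751+0.257134i
Y_4^{m'}(θ=0.5514,φ=1.0139) and Σ D·Y over m':
  (-0.0097+0.0215i)·(-0.0204+0.0264i)  (+0.0137+0.0908i)·(-0.1525-0.0153i)  (+0.1501+0.1700i)·(-0.1652-0.3360i)  (+0.3802+0.1068i)·(+0.2320-0.3726i)  (+0.4564-0.1410i)·(-0.0361+0.0000i)  (+0.2120-0.2530i)·(-0.2320-0.3726i)  (-0.0071+0.0572i)·(-0.1652+0.3360i)  (+0.1940+0.4019i)·(+0.1525-0.0153i)  (+0.4218+0.2571i)·(-0.0204-0.0264i)
Y_4^-3(R⁻¹ n̂) = +0.015184-0.195211i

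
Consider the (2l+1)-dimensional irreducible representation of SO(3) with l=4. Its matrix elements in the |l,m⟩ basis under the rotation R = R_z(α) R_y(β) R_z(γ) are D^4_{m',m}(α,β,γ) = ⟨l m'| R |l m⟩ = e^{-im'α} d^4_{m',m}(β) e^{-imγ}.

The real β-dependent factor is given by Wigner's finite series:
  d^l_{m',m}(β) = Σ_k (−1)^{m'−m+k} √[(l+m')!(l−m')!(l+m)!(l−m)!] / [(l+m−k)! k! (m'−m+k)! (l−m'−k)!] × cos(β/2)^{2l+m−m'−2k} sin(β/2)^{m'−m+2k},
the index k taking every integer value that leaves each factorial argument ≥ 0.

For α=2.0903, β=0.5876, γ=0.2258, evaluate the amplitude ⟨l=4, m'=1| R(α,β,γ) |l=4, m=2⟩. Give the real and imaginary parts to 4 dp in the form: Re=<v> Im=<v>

D^4_{1,2}(2.0903,0.5876,0.2258) = e^{-i·1·2.0903}·d^4_{1,2}(0.5876)·e^{-i·2·0.2258}. Compute d first:
c=cos(0.5876/2)=0.957150, s=sin(0.5876/2)=0.289591; N=√[120·6·720·2]=1018.233765
k: max(0,(2)−(1))=1 … min(4+(2),4−(1))=3
  k=1: (−1)^0·1018.2338/(240)·0.9572^7·0.2896^1 = +0.904239
  k=2: (−1)^1·1018.2338/(48)·0.9572^5·0.2896^3 = -0.413870
  k=3: (−1)^2·1018.2338/(72)·0.9572^3·0.2896^5 = +0.025257
d^4_{1,2}(0.5876) = +0.904239 -0.413870 +0.025257 = +0.515626
Phases: e^{-i·(1)·2.0903}=-0.496449-0.868066i, e^{-i·(2)·0.2258}=+0.899750-0.436406i ⇒ D=-0.425654-0.291013i

Re=-0.4257 Im=-0.2910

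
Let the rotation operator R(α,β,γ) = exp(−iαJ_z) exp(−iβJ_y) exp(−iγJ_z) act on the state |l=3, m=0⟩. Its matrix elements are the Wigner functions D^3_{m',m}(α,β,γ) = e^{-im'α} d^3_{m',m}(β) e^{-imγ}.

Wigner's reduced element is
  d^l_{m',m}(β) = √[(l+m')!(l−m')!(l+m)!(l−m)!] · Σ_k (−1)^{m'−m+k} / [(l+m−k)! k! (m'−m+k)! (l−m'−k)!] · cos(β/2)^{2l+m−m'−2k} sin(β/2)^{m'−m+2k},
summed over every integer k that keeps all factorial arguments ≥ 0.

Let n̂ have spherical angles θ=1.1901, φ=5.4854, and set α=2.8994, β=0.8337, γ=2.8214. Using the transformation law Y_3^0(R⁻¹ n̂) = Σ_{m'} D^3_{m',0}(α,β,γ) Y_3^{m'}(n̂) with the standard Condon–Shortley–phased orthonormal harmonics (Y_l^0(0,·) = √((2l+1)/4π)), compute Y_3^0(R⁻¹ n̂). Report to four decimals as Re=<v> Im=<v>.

Need the full column D^3_{m',0} for m'=−3..3 at α=2.8994, β=0.8337, γ=2.8214.
cos(β/2)=0.914369, sin(β/2)=0.404882
d^3_{-3,0}: single k=3 term ⇒ +0.226916;  D = -0.169609+0.150744i
d^3_{-2,0}: k∈[2..3] ⇒ +0.627630 -0.123060 = +0.504570;  D = +0.446525-0.234960i
d^3_{-1,0}: k∈[1..3] ⇒ +0.896451 -0.527305 +0.034463 = +0.403609;  D = -0.391829+0.096798i
d^3_{0,0}: k∈[0..3] ⇒ +0.584425 -1.031301 +0.202209 -0.004405 = -0.249073;  D = -0.249073+0.000000i
d^3_{1,0}: k∈[0..2] ⇒ -0.896451 +0.527305 -0.034463 = -0.403609;  D = +0.391829+0.096798i
d^3_{2,0}: k∈[0..1] ⇒ +0.627630 -0.123060 = +0.504570;  D = +0.446525+0.234960i
d^3_{3,0}: single k=0 term ⇒ -0.226916;  D = +0.169609+0.150744i
Y_3^{m'}(θ=1.1901,φ=5.4854) and Σ D·Y over m':
  (-0.1696+0.1507i)·(-0.2447+0.2272i)  (+0.4465-0.2350i)·(-0.0081+0.3272i)  (-0.3918+0.0968i)·(-0.0649-0.0665i)  (-0.2491+0.0000i)·(-0.3203+0.0000i)  (+0.3918+0.0968i)·(+0.0649-0.0665i)  (+0.4465+0.2350i)·(-0.0081-0.3272i)  (+0.1696+0.1507i)·(+0.2447+0.2272i)
Y_3^0(R⁻¹ n̂) = +0.304535+0.000000i

Re=0.3045 Im=0.0000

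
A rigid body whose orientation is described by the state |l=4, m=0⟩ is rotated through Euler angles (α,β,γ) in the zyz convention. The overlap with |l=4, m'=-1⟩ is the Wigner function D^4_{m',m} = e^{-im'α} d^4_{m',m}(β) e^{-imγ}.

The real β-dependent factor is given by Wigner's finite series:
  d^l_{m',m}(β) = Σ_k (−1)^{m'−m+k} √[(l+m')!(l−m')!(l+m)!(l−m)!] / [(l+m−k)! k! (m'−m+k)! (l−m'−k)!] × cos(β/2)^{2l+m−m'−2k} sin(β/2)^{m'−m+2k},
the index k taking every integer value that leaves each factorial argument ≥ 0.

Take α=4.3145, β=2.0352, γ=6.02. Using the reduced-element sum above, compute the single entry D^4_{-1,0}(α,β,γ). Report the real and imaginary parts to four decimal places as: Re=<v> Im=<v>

D^4_{-1,0}(4.3145,2.0352,6.02) = e^{-i·-1·4.3145}·d^4_{-1,0}(2.0352)·e^{-i·0·6.02}. Compute d first:
c=cos(2.0352/2)=0.525410, s=sin(2.0352/2)=0.850849; N=√[6·120·24·24]=643.987578
k: max(0,(0)−(-1))=1 … min(4+(0),4−(-1))=4
  k=1: (−1)^0·643.9876/(144)·0.5254^7·0.8508^1 = +0.042058
  k=2: (−1)^1·643.9876/(24)·0.5254^5·0.8508^3 = -0.661781
  k=3: (−1)^2·643.9876/(24)·0.5254^3·0.8508^5 = +1.735496
  k=4: (−1)^3·643.9876/(144)·0.5254^1·0.8508^7 = -0.758546
d^4_{-1,0}(2.0352) = +0.042058 -0.661781 +1.735496 -0.758546 = +0.357228
Phases: e^{-i·(-1)·4.3145}=-0.387473-0.921881i, e^{-i·(0)·6.02}=+1.000000+0.000000i ⇒ D=-0.138416-0.329322i

Re=-0.1384 Im=-0.3293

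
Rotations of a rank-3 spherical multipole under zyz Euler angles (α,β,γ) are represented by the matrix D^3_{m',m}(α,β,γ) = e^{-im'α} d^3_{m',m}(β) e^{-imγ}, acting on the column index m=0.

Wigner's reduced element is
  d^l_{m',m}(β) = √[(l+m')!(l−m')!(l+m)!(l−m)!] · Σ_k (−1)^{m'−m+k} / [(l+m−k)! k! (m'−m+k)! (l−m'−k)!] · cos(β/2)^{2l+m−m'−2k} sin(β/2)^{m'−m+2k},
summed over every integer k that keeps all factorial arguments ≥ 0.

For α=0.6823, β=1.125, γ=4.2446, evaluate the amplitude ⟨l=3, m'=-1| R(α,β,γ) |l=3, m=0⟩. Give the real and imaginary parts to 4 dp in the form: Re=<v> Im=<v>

Re=-0.0214 Im=-0.0174

D^3_{-1,0}(0.6823,1.125,4.2446) = e^{-i·-1·0.6823}·d^3_{-1,0}(1.125)·e^{-i·0·4.2446}. Compute d first:
With c≡cos(β/2)=0.845924 and s≡sin(β/2)=0.533303, N=[2·24·6·6]^{1/2}=41.569219
The bounds max(0,m−m')=1 and min(l+m,l−m')=3 give 3 terms
  k=1: (−1)^0·41.5692/(12)·0.8459^5·0.5333^1 = +0.800244
  k=2: (−1)^1·41.5692/(4)·0.8459^3·0.5333^3 = -0.954175
  k=3: (−1)^2·41.5692/(12)·0.8459^1·0.5333^5 = +0.126413
d^3_{-1,0}(1.125) = +0.800244 -0.954175 +0.126413 = -0.027518
Phases: e^{-i·(-1)·0.6823}=+0.776124+0.630580i, e^{-i·(0)·4.2446}=+1.000000+0.000000i ⇒ D=-0.021357-0.017352i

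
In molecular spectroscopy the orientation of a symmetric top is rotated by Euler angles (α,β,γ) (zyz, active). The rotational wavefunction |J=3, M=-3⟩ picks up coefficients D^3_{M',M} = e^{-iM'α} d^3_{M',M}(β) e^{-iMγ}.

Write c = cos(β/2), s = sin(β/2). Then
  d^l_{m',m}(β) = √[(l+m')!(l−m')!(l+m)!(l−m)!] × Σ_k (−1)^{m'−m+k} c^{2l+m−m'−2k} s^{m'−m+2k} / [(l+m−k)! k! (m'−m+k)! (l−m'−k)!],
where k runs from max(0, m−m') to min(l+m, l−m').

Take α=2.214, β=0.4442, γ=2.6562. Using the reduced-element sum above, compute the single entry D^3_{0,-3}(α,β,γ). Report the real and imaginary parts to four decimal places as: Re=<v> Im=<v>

Re=0.0051 Im=-0.0441

D^3_{0,-3}(2.214,0.4442,2.6562) = e^{-i·0·2.214}·d^3_{0,-3}(0.4442)·e^{-i·-3·2.6562}. Compute d first:
With c≡cos(β/2)=0.975437 and s≡sin(β/2)=0.220279, N=[6·6·1·720]^{1/2}=160.996894
k: max(0,(-3)−(0))=0 … min(3+(-3),3−(0))=0
  k=0: (−1)^3·160.9969/(36)·0.9754^3·0.2203^3 = -0.044364
d^3_{0,-3}(0.4442) = -0.044364
D = (+1.000000+0.000000i)·(-0.044364)·(-0.114368+0.993439i) = +0.005074-0.044073i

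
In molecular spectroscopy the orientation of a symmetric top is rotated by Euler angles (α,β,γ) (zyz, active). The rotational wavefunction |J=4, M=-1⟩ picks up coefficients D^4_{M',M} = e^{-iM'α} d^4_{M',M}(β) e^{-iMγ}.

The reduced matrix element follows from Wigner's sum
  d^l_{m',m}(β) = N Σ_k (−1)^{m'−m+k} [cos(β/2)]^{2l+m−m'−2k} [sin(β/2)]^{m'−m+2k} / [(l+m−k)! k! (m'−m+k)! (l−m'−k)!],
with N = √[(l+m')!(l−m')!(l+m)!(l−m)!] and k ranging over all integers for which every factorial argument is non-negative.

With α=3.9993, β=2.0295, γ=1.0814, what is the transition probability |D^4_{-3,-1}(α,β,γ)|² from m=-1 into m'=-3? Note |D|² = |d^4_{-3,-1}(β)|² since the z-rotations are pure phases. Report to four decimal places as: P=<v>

First d^4_{-3,-1}(β=2.0295), then the phase factors e^{-i(-3)α} and e^{-i(-1)γ}:
c=cos(2.0295/2)=0.527832, s=sin(2.0295/2)=0.849349; N=√[1·5040·6·120]=1904.940944
The bounds max(0,m−m')=2 and min(l+m,l−m')=3 give 2 terms
  k=2: (−1)^0·1904.9409/(240)·0.5278^6·0.8493^2 = +0.123828
  k=3: (−1)^1·1904.9409/(144)·0.5278^4·0.8493^4 = -0.534376
d^4_{-3,-1}(2.0295) = +0.123828 -0.534376 = -0.410548
|D^4_{-3,-1}|² = |d^4_{-3,-1}(β)|² = (-0.410548)² = 0.168550 (the z-rotation phases have unit modulus)

P=0.1685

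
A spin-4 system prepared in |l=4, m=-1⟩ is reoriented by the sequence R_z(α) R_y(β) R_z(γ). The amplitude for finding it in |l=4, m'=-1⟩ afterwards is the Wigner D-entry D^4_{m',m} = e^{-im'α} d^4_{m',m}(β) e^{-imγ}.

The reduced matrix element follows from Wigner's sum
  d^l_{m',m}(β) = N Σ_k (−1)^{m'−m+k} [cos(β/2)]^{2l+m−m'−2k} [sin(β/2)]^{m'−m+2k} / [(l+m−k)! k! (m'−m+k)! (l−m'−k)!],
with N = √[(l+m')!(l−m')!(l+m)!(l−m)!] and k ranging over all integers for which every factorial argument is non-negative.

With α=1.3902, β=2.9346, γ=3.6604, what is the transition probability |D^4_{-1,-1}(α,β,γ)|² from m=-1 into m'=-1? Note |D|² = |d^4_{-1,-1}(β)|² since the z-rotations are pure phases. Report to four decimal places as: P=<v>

P=0.0100

Split into d^4_{-1,-1}(β=2.9346) × two z-phases.
c=cos(2.9346/2)=0.103312, s=sin(2.9346/2)=0.994649; N=√[6·120·6·120]=720.000000
Admissible k: 0..3 (factorial args all ≥0)
  k=0: (−1)^0·720.0000/(720)·0.1033^8·0.9946^0 = +0.000000
  k=1: (−1)^1·720.0000/(48)·0.1033^6·0.9946^2 = -0.000018
  k=2: (−1)^2·720.0000/(24)·0.1033^4·0.9946^4 = +0.003345
  k=3: (−1)^3·720.0000/(72)·0.1033^2·0.9946^6 = -0.103352
d^4_{-1,-1}(2.9346) = +0.000000 -0.000018 +0.003345 -0.103352 = -0.100025
|D^4_{-1,-1}|² = |d^4_{-1,-1}(β)|² = (-0.100025)² = 0.010005 (the z-rotation phases have unit modulus)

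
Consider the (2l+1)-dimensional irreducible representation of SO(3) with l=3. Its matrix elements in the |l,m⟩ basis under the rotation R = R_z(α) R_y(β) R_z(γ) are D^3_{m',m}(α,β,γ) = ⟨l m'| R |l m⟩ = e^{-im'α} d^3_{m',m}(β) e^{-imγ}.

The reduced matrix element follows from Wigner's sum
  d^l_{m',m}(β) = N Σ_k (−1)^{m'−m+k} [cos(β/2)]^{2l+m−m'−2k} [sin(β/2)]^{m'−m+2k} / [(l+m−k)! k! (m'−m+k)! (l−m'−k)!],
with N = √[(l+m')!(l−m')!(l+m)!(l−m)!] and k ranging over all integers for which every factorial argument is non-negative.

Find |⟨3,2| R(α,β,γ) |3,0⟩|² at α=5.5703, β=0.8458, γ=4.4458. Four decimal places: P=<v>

P=0.2588

Split into d^3_{2,0}(β=0.8458) × two z-phases.
With c≡cos(β/2)=0.911903 and s≡sin(β/2)=0.410407, N=[120·1·6·6]^{1/2}=65.726707
k∈{0,1} keeps every argument non-negative
  k=0: (−1)^2·65.7267/(12)·0.9119^4·0.4104^2 = +0.637945
  k=1: (−1)^3·65.7267/(12)·0.9119^2·0.4104^4 = -0.129216
d^3_{2,0}(0.8458) = +0.637945 -0.129216 = +0.508729
|D^3_{2,0}|² = |d^3_{2,0}(β)|² = (+0.508729)² = 0.258806 (the z-rotation phases have unit modulus)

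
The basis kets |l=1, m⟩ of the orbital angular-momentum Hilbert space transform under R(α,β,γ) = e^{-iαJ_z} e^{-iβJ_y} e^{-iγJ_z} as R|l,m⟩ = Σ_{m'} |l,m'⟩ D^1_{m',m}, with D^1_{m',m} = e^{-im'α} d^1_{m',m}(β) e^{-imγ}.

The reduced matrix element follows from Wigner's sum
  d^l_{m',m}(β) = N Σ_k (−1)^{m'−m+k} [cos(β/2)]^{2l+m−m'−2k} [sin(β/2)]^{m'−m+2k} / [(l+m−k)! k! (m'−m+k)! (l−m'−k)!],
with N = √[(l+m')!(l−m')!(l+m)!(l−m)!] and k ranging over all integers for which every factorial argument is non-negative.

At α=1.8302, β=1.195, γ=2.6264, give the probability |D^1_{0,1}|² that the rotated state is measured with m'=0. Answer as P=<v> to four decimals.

First d^1_{0,1}(β=1.195), then the phase factors e^{-i(0)α} and e^{-i(1)γ}:
c=cos(1.195/2)=0.826745, s=sin(1.195/2)=0.562577; N=√[1·1·2·1]=1.414214
k∈{1} keeps every argument non-negative
  k=1: (−1)^0·1.4142/(1)·0.8267^1·0.5626^1 = +0.657762
d^1_{0,1}(1.195) = +0.657762
|D^1_{0,1}|² = |d^1_{0,1}(β)|² = (+0.657762)² = 0.432651 (the z-rotation phases have unit modulus)

P=0.4327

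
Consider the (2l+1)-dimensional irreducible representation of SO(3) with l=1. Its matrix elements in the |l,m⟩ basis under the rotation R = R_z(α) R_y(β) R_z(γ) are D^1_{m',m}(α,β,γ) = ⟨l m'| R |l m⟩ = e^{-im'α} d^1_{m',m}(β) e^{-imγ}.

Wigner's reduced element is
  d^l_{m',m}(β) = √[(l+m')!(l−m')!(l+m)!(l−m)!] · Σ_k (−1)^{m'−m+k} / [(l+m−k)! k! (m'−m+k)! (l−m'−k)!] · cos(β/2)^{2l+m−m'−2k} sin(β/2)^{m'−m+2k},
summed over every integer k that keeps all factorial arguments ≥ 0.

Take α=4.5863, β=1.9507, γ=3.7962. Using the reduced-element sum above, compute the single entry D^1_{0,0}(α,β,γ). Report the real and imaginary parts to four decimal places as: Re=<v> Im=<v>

First d^1_{0,0}(β=1.9507), then the phase factors e^{-i(0)α} and e^{-i(0)γ}:
With c≡cos(β/2)=0.560878 and s≡sin(β/2)=0.827898, N=[1·1·1·1]^{1/2}=1.000000
k: max(0,(0)−(0))=0 … min(1+(0),1−(0))=1
  k=0: (−1)^0·1.0000/(1)·0.5609^2·0.8279^0 = +0.314584
  k=1: (−1)^1·1.0000/(1)·0.5609^0·0.8279^2 = -0.685416
d^1_{0,0}(1.9507) = +0.314584 -0.685416 = -0.370831
Attach z-rotation phases: D = e^{-i(0)(4.5863)}·(-0.370831)·e^{-i(0)(3.7962)} = -0.370831+0.000000i

Re=-0.3708 Im=0.0000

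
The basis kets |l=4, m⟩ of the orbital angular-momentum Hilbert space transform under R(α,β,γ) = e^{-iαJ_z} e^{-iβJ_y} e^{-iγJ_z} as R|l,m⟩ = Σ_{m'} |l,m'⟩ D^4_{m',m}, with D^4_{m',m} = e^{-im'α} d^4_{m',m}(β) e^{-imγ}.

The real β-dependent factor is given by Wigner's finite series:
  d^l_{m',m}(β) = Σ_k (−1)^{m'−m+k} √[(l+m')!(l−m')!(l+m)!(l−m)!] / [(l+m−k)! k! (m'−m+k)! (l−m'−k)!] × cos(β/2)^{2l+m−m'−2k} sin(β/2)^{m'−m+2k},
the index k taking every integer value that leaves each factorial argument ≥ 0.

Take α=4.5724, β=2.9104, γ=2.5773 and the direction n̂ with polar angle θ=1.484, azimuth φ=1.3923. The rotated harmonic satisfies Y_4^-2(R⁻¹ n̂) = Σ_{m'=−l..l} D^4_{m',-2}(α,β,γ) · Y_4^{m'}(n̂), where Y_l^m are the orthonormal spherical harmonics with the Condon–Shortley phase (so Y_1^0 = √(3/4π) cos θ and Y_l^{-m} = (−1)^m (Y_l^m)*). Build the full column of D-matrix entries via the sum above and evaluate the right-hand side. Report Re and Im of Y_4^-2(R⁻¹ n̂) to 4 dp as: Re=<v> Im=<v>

Re=-0.0338 Im=0.0894

Need the full column D^4_{m',-2} for m'=−4..4 at α=4.5724, β=2.9104, γ=2.5773.
cos(β/2)=0.115339, sin(β/2)=0.993326
d^4_{-4,-2}: single k=2 term ⇒ +0.000012;  D = -0.000001-0.000012i
d^4_{-3,-2}: k∈[1..2] ⇒ +0.000001 -0.000225 = -0.000224;  D = -0.000224-0.000005i
d^4_{-2,-2}: k∈[0..2] ⇒ +0.000000 -0.000028 +0.002584 = +0.002557;  D = -0.000413+0.002523i
d^4_{-1,-2}: k∈[0..2] ⇒ -0.000001 +0.000424 -0.020985 = -0.020561;  D = +0.019630+0.006120i
d^4_{0,-2}: k∈[0..2] ⇒ +0.000022 -0.004359 +0.121234 = +0.116898;  D = +0.050025-0.105653i
d^4_{1,-2}: k∈[0..2] ⇒ -0.000283 +0.031477 -0.466934 = -0.435740;  D = -0.363954-0.239597i
d^4_{2,-2}: k∈[0..2] ⇒ +0.002584 -0.153351 +0.947840 = +0.797074;  D = -0.526889+0.598093i
d^4_{3,-2}: k∈[0..1] ⇒ -0.016656 +0.411797 = +0.395141;  D = -0.257152-0.300016i
d^4_{4,-2}: single k=0 term ⇒ +0.067621;  D = +0.056980-0.036413i
Y_4^{m'}(θ=1.484,φ=1.3923) and Σ D·Y over m':
  (-0.0000-0.0000i)·(+0.3294+0.2855i)  (-0.0002-0.0000i)·(-0.0547+0.0923i)  (-0.0004+0.0025i)·(+0.2947+0.1099i)  (+0.0196+0.0061i)·(-0.0214+0.1185i)  (+0.0500-0.1057i)·(+0.2937+0.0000i)  (-0.3640-0.2396i)·(+0.0214+0.1185i)  (-0.5269+0.5981i)·(+0.2947-0.1099i)  (-0.2572-0.3000i)·(+0.0547+0.0923i)  (+0.0570-0.0364i)·(+0.3294-0.2855i)
Y_4^-2(R⁻¹ n̂) = -0.033780+0.089354i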